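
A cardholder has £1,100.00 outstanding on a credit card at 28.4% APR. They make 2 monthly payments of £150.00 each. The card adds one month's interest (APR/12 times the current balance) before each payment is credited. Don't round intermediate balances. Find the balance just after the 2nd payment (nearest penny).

Monthly rate r = 28.4%/12 = 2.36667% = 0.0236667.
Each month: B ← B·(1+r) − £150.00.
Month 1: interest £26.03; balance after payment £976.03.
Month 2: interest £23.10; balance after payment £849.13.

£849.13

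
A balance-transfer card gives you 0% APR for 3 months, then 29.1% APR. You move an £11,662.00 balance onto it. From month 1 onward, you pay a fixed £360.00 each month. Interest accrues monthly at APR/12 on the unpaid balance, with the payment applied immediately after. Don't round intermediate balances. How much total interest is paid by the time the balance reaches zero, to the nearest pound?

£8,163

Promo months 1–3 at r₀ = 0%/12 = 0; months 4+ at r₁ = 29.1%/12 = 0.02425.
After month 3 (no interest yet): B = £11,662.00 − 3·£360.00 = £10,582.00.
Then at r₁ with £360.00/mo: n₂ = −ln(1 − r₁·B/P)/ln(1+r₁) ≈ 52.07 → 53 more payments.
Total paid = 55·£360.00 + £25.47 = £19,825.47; interest = £19,825.47 − £11,662.00 = £8,163.47.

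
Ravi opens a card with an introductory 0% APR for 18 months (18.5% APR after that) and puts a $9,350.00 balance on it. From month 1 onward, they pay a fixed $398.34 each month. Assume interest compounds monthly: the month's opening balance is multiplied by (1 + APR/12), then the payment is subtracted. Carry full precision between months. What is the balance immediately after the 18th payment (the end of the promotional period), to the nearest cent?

$2,179.88

Promo months 1–18 at r₀ = 0%/12 = 0; months 19+ at r₁ = 18.5%/12 = 0.0154167.
After month 18 (no interest yet): B = $9,350.00 − 18·$398.34 = $2,179.88.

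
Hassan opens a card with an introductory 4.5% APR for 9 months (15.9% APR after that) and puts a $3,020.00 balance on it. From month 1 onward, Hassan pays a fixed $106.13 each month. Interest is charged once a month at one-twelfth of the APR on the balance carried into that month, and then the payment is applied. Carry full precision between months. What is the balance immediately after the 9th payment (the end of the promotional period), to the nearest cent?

Promo months 1–9 at r₀ = 4.5%/12 = 0.00375; months 10+ at r₁ = 15.9%/12 = 0.01325.
After month 9: iterate B ← B·(1+r₀) − $106.13 for 9 months → $2,153.84.

$2,153.84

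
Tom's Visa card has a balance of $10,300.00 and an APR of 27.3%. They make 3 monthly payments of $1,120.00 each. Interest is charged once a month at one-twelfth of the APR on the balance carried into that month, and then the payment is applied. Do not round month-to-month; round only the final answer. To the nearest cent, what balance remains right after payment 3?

Monthly rate r = 27.3%/12 = 2.275% = 0.02275.
Each month: B ← B·(1+r) − $1,120.00.
Month 1: interest $234.32; balance after payment $9,414.33.
Month 2: interest $214.18; balance after payment $8,508.50.
Month 3: interest $193.57; balance after payment $7,582.07.

$7,582.07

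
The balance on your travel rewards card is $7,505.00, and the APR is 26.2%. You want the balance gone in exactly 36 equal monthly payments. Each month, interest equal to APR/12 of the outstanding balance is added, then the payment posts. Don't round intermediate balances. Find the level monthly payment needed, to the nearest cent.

Monthly rate r = 26.2%/12 = 2.18333% = 0.0218333.
Level-payment amortization: P = B₀·r / (1 − (1+r)^(−n)) = 7505.00·0.0218333 / (1 − 1.02183^(−36)).
Denominator 1 − (1+r)^(−36) = 0.540466017.
P = 163.859 / 0.540466017 ≈ 303.18.

$303.18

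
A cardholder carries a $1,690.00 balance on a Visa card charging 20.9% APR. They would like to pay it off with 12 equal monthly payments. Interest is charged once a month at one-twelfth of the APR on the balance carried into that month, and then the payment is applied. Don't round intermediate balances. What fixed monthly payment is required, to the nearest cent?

$157.28

Monthly rate r = 20.9%/12 = 1.74167% = 0.0174167.
Level-payment amortization: P = B₀·r / (1 − (1+r)^(−n)) = 1690.00·0.0174167 / (1 − 1.01742^(−12)).
Denominator 1 − (1+r)^(−12) = 0.187143603.
P = 29.4342 / 0.187143603 ≈ 157.28.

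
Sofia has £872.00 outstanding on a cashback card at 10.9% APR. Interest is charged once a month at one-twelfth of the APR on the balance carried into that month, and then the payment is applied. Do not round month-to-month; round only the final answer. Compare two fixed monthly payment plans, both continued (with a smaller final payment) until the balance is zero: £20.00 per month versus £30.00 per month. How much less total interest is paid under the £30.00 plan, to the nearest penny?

£98.22

Monthly rate r = 10.9%/12 = 0.908333% = 0.00908333.
At £20.00/mo: n = ⌈−ln(1 − rB₀/P)/ln(1+r)⌉ = 56 payments (last £15.30); total interest = total paid − £872.00 = £243.30.
At £30.00/mo: 34 payments (last £27.08); total interest £145.08.
Interest saved = £243.30 − £145.08 = £98.22.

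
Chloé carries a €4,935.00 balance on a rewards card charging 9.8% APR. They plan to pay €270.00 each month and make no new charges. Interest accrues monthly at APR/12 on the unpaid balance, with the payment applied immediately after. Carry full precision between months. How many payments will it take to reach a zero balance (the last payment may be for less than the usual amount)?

Monthly rate r = 9.8%/12 = 0.816667% = 0.00816667.
Recurrence: B ← B·(1+r) − €270.00.
Month 1: interest €40.30; balance after payment €4,705.30.
Month 2: interest €38.43; balance after payment €4,473.73.
Closed form: n = −ln(1 − rB₀/P)/ln(1+r) = −ln(0.85073)/ln(1.00817) ≈ 19.876, so the balance reaches zero during payment 20.

20 payments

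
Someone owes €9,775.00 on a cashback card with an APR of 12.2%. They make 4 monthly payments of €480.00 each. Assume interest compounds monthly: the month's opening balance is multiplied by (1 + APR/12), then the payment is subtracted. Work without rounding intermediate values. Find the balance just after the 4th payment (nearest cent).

Monthly rate r = 12.2%/12 = 1.01667% = 0.0101667.
Each month: B ← B·(1+r) − €480.00.
Month 1: interest €99.38; balance after payment €9,394.38.
Month 2: interest €95.51; balance after payment €9,009.89.
Month 3: interest €91.60; balance after payment €8,621.49.
Month 4: interest €87.65; balance after payment €8,229.14.

€8,229.14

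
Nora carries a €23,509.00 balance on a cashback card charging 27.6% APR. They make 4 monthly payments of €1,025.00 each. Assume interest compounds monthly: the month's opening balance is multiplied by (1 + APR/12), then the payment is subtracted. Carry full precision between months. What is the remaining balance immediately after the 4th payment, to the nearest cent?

€21,503.96

Monthly rate r = 27.6%/12 = 2.3% = 0.023.
Each month: B ← B·(1+r) − €1,025.00.
Month 1: interest €540.71; balance after payment €23,024.71.
Month 2: interest €529.57; balance after payment €22,529.28.
Month 3: interest €518.17; balance after payment €22,022.45.
Month 4: interest €506.52; balance after payment €21,503.96.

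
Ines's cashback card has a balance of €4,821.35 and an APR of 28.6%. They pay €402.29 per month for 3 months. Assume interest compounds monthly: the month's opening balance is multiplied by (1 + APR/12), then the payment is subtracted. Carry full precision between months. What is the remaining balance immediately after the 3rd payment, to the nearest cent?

€3,938.50

Monthly rate r = 28.6%/12 = 2.38333% = 0.0238333.
Each month: B ← B·(1+r) − €402.29.
Month 1: interest €114.91; balance after payment €4,533.97.
Month 2: interest €108.06; balance after payment €4,239.74.
Month 3: interest €101.05; balance after payment €3,938.50.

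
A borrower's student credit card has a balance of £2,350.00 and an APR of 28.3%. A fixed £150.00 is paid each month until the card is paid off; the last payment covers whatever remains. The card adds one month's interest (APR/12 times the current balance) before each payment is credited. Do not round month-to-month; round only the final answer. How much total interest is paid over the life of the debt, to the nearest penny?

Monthly rate r = 28.3%/12 = 2.35833% = 0.0235833.
Payoff takes n = ⌈−ln(1 − rB₀/P)/ln(1+r)⌉ = ⌈19.786⌉ = 20 payments; the last is £118.16.
Total paid = 19·£150.00 + £118.16 = £2,968.16.
Total interest = total paid − principal = £2,968.16 − £2,350.00 = £618.16.

£618.16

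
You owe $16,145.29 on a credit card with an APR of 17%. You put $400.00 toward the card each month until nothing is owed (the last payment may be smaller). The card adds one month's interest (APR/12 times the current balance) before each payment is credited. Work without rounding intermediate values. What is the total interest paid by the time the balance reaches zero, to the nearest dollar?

$7,974

Monthly rate r = 17%/12 = 1.41667% = 0.0141667.
Payoff takes n = ⌈−ln(1 − rB₀/P)/ln(1+r)⌉ = ⌈60.296⌉ = 61 payments; the last is $118.83.
Total paid = 60·$400.00 + $118.83 = $24,118.83.
Total interest = total paid − principal = $24,118.83 − $16,145.29 = $7,973.54.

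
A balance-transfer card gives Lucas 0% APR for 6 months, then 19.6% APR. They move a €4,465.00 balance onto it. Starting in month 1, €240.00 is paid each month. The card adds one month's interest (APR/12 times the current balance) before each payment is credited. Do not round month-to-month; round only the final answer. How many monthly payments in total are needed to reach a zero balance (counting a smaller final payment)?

Promo months 1–6 at r₀ = 0%/12 = 0; months 7+ at r₁ = 19.6%/12 = 0.0163333.
After month 6 (no interest yet): B = €4,465.00 − 6·€240.00 = €3,025.00.
Then at r₁ with €240.00/mo: n₂ = −ln(1 − r₁·B/P)/ln(1+r₁) ≈ 14.23 → 15 more payments.

21 months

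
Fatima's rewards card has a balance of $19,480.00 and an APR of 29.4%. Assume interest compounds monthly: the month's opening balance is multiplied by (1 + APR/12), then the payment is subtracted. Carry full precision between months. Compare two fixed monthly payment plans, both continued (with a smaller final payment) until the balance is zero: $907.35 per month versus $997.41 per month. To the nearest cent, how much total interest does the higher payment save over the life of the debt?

Monthly rate r = 29.4%/12 = 2.45% = 0.0245.
At $907.35/mo: n = ⌈−ln(1 − rB₀/P)/ln(1+r)⌉ = 31 payments (last $765.92); total interest = total paid − $19,480.00 = $8,506.42.
At $997.41/mo: 27 payments (last $896.24); total interest $7,348.90.
Interest saved = $8,506.42 − $7,348.90 = $1,157.52.

$1,157.52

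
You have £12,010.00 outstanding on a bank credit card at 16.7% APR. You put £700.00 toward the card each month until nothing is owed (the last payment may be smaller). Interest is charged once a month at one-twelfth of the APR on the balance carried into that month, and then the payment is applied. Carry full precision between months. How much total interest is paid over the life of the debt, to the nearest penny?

£1,808.88

Monthly rate r = 16.7%/12 = 1.39167% = 0.0139167.
Payoff takes n = ⌈−ln(1 − rB₀/P)/ln(1+r)⌉ = ⌈19.740⌉ = 20 payments; the last is £518.88.
Total paid = 19·£700.00 + £518.88 = £13,818.88.
Total interest = total paid − principal = £13,818.88 − £12,010.00 = £1,808.88.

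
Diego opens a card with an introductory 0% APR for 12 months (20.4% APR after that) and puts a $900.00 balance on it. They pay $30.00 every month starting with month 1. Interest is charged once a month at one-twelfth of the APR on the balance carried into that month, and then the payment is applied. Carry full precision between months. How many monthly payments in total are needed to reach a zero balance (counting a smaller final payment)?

Promo months 1–12 at r₀ = 0%/12 = 0; months 13+ at r₁ = 20.4%/12 = 0.017.
After month 12 (no interest yet): B = $900.00 − 12·$30.00 = $540.00.
Then at r₁ with $30.00/mo: n₂ = −ln(1 − r₁·B/P)/ln(1+r₁) ≈ 21.67 → 22 more payments.

34 months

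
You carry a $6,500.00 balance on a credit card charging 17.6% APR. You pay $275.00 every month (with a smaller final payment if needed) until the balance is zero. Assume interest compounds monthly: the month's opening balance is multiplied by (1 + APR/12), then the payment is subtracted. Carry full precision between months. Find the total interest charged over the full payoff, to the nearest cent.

$1,540.02

Monthly rate r = 17.6%/12 = 1.46667% = 0.0146667.
Payoff takes n = ⌈−ln(1 − rB₀/P)/ln(1+r)⌉ = ⌈29.235⌉ = 30 payments; the last is $65.02.
Total paid = 29·$275.00 + $65.02 = $8,040.02.
Total interest = total paid − principal = $8,040.02 − $6,500.00 = $1,540.02.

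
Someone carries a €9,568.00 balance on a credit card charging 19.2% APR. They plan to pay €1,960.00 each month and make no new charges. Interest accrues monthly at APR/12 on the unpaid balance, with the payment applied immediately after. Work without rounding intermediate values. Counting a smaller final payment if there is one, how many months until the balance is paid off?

6 payments

Monthly rate r = 19.2%/12 = 1.6% = 0.016.
Recurrence: B ← B·(1+r) − €1,960.00.
Month 1: interest €153.09; balance after payment €7,761.09.
Month 2: interest €124.18; balance after payment €5,925.27.
Month 3: interest €94.80; balance after payment €4,060.07.
Month 4: interest €64.96; balance after payment €2,165.03.
Month 5: interest €34.64; balance after payment €239.67.
Month 6: interest €3.83; balance after payment €0.00.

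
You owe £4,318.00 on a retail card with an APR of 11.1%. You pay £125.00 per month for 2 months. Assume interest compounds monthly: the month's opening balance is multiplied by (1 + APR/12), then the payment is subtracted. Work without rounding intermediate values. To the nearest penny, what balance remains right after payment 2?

Monthly rate r = 11.1%/12 = 0.925% = 0.00925.
Each month: B ← B·(1+r) − £125.00.
Month 1: interest £39.94; balance after payment £4,232.94.
Month 2: interest £39.15; balance after payment £4,147.10.

£4,147.10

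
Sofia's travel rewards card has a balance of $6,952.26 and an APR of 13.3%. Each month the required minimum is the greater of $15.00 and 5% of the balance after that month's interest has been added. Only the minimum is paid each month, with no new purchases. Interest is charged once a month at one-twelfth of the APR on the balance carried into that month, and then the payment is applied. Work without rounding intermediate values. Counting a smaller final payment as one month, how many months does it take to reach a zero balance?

Monthly rate r = 13.3%/12 = 1.10833% = 0.0110833.
While 5% of the post-interest balance exceeds $15.00, each month B ← (B·(1+r))·(1 − 0.05), i.e. B shrinks by the factor (1+r)·0.95 = 0.96053.
This holds for months 1–79. Entering month 80 the balance is $288.71; 5% of the post-interest balance is now below $15.00, so the flat $15.00 minimum applies from here.
From month 80 a fixed $15.00 at rate r clears $288.71 in 22 more payments. Total: 79 + 22 = 101 months.

101 months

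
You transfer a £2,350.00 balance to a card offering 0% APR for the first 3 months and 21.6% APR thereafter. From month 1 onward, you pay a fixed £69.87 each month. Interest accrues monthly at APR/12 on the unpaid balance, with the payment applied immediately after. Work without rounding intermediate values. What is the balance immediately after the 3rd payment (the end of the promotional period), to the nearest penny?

Promo months 1–3 at r₀ = 0%/12 = 0; months 4+ at r₁ = 21.6%/12 = 0.018.
After month 3 (no interest yet): B = £2,350.00 − 3·£69.87 = £2,140.39.

£2,140.39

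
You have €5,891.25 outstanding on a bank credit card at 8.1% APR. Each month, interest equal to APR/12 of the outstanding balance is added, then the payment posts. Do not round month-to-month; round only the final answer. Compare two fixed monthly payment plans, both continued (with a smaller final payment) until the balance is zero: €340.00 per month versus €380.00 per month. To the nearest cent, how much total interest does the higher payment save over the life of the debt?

Monthly rate r = 8.1%/12 = 0.675% = 0.00675.
At €340.00/mo: n = ⌈−ln(1 − rB₀/P)/ln(1+r)⌉ = 19 payments (last €166.64); total interest = total paid − €5,891.25 = €395.39.
At €380.00/mo: 17 payments (last €164.14); total interest €352.89.
Interest saved = €395.39 − €352.89 = €42.50.

€42.50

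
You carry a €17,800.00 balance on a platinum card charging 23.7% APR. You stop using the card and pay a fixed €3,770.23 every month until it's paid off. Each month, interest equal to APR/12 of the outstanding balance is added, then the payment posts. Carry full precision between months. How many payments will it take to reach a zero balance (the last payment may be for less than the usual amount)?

6 payments

Monthly rate r = 23.7%/12 = 1.975% = 0.01975.
Recurrence: B ← B·(1+r) − €3,770.23.
Month 1: interest €351.55; balance after payment €14,381.32.
Month 2: interest €284.03; balance after payment €10,895.12.
Month 3: interest €215.18; balance after payment €7,340.07.
Month 4: interest €144.97; balance after payment €3,714.81.
Month 5: interest €73.37; balance after payment €17.94.
Month 6: interest €0.35; balance after payment €0.00.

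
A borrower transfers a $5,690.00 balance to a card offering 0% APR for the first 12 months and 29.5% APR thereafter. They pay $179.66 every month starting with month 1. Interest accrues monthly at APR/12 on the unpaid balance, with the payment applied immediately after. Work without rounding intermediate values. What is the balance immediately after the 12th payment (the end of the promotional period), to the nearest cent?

$3,534.08

Promo months 1–12 at r₀ = 0%/12 = 0; months 13+ at r₁ = 29.5%/12 = 0.0245833.
After month 12 (no interest yet): B = $5,690.00 − 12·$179.66 = $3,534.08.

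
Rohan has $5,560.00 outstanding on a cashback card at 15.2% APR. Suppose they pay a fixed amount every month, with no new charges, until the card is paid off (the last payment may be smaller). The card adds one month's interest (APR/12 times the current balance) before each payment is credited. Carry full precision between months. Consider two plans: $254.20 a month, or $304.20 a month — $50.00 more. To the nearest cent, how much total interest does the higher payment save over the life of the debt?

Monthly rate r = 15.2%/12 = 1.26667% = 0.0126667.
At $254.20/mo: n = ⌈−ln(1 − rB₀/P)/ln(1+r)⌉ = 26 payments (last $196.99); total interest = total paid − $5,560.00 = $991.99.
At $304.20/mo: 21 payments (last $280.27); total interest $804.27.
Interest saved = $991.99 − $804.27 = $187.72.

$187.72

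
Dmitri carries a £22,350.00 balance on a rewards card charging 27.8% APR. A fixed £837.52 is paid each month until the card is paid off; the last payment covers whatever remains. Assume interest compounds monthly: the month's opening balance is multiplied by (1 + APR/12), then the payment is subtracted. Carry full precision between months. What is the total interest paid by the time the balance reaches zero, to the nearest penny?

Monthly rate r = 27.8%/12 = 2.31667% = 0.0231667.
Payoff takes n = ⌈−ln(1 − rB₀/P)/ln(1+r)⌉ = ⌈42.045⌉ = 43 payments; the last is £37.74.
Total paid = 42·£837.52 + £37.74 = £35,213.58.
Total interest = total paid − principal = £35,213.58 − £22,350.00 = £12,863.58.

£12,863.58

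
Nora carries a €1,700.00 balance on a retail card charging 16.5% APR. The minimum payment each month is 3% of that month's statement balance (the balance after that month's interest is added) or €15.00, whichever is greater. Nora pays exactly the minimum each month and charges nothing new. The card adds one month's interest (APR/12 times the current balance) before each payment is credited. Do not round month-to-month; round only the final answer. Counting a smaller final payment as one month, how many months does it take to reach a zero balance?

Monthly rate r = 16.5%/12 = 1.375% = 0.01375.
While 3% of the post-interest balance exceeds €15.00, each month B ← (B·(1+r))·(1 − 0.03), i.e. B shrinks by the factor (1+r)·0.97 = 0.98334.
This holds for months 1–74. Entering month 75 the balance is €490.28; 3% of the post-interest balance is now below €15.00, so the flat €15.00 minimum applies from here.
From month 75 a fixed €15.00 at rate r clears €490.28 in 44 more payments. Total: 74 + 44 = 118 months.

118 months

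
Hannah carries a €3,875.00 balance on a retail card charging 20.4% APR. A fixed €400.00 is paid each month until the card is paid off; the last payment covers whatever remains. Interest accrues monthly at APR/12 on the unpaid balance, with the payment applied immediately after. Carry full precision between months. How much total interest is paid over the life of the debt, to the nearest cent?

€395.73

Monthly rate r = 20.4%/12 = 1.7% = 0.017.
Payoff takes n = ⌈−ln(1 − rB₀/P)/ln(1+r)⌉ = ⌈10.675⌉ = 11 payments; the last is €270.73.
Total paid = 10·€400.00 + €270.73 = €4,270.73.
Total interest = total paid − principal = €4,270.73 − €3,875.00 = €395.73.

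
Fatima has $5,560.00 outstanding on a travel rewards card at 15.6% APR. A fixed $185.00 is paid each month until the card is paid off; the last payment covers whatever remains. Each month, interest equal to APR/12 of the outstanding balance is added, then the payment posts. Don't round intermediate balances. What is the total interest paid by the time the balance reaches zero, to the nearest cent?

Monthly rate r = 15.6%/12 = 1.3% = 0.013.
Payoff takes n = ⌈−ln(1 − rB₀/P)/ln(1+r)⌉ = ⌈38.359⌉ = 39 payments; the last is $66.63.
Total paid = 38·$185.00 + $66.63 = $7,096.63.
Total interest = total paid − principal = $7,096.63 − $5,560.00 = $1,536.63.

$1,536.63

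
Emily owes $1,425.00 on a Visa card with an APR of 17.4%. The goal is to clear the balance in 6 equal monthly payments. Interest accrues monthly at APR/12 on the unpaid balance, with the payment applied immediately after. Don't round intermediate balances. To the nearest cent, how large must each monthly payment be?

Monthly rate r = 17.4%/12 = 1.45% = 0.0145.
Level-payment amortization: P = B₀·r / (1 − (1+r)^(−n)) = 1425.00·0.0145 / (1 − 1.0145^(−6)).
Denominator 1 − (1+r)^(−6) = 0.0827500605.
P = 20.6625 / 0.0827500605 ≈ 249.70.

$249.70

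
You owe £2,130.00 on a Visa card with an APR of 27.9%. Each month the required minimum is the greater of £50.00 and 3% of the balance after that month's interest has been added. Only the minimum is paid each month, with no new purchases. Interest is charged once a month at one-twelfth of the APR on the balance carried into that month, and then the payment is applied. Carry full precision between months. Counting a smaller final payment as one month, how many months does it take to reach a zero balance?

98 months

Monthly rate r = 27.9%/12 = 2.325% = 0.02325.
While 3% of the post-interest balance exceeds £50.00, each month B ← (B·(1+r))·(1 − 0.03), i.e. B shrinks by the factor (1+r)·0.97 = 0.99255.
This holds for months 1–36. Entering month 37 the balance is £1,627.44; 3% of the post-interest balance is now below £50.00, so the flat £50.00 minimum applies from here.
From month 37 a fixed £50.00 at rate r clears £1,627.44 in 62 more payments. Total: 36 + 62 = 98 months.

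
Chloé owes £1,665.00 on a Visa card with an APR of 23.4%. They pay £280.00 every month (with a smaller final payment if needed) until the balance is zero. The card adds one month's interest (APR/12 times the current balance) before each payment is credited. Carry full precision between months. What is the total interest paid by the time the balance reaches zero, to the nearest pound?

£123

Monthly rate r = 23.4%/12 = 1.95% = 0.0195.
Payoff takes n = ⌈−ln(1 − rB₀/P)/ln(1+r)⌉ = ⌈6.382⌉ = 7 payments; the last is £107.55.
Total paid = 6·£280.00 + £107.55 = £1,787.55.
Total interest = total paid − principal = £1,787.55 − £1,665.00 = £122.55.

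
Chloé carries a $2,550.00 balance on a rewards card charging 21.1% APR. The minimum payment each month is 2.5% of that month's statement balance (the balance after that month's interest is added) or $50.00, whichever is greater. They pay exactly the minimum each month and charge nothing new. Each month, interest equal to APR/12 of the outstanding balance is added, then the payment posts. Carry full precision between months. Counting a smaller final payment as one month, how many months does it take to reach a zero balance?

101 months

Monthly rate r = 21.1%/12 = 1.75833% = 0.0175833.
While 2.5% of the post-interest balance exceeds $50.00, each month B ← (B·(1+r))·(1 − 0.025), i.e. B shrinks by the factor (1+r)·0.975 = 0.99214.
This holds for months 1–34. Entering month 35 the balance is $1,950.19; 2.5% of the post-interest balance is now below $50.00, so the flat $50.00 minimum applies from here.
From month 35 a fixed $50.00 at rate r clears $1,950.19 in 67 more payments. Total: 34 + 67 = 101 months.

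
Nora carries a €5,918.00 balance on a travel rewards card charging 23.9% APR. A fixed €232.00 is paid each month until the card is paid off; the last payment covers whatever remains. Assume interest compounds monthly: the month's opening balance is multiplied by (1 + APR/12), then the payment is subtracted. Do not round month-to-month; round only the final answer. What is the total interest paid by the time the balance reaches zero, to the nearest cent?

Monthly rate r = 23.9%/12 = 1.99167% = 0.0199167.
Payoff takes n = ⌈−ln(1 − rB₀/P)/ln(1+r)⌉ = ⌈35.970⌉ = 36 payments; the last is €225.22.
Total paid = 35·€232.00 + €225.22 = €8,345.22.
Total interest = total paid − principal = €8,345.22 − €5,918.00 = €2,427.22.

€2,427.22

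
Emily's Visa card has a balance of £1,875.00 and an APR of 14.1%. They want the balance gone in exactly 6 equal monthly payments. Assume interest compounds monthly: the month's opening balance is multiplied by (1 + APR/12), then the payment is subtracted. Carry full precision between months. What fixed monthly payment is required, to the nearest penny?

£325.48

Monthly rate r = 14.1%/12 = 1.175% = 0.01175.
Level-payment amortization: P = B₀·r / (1 − (1+r)^(−n)) = 1875.00·0.01175 / (1 − 1.01175^(−6)).
Denominator 1 − (1+r)^(−6) = 0.0676891862.
P = 22.0312 / 0.0676891862 ≈ 325.48.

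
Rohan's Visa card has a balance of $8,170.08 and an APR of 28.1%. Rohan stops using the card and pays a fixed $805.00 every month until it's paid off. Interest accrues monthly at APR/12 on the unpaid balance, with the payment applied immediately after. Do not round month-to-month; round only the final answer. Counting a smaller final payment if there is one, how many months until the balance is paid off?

12 months

Monthly rate r = 28.1%/12 = 2.34167% = 0.0234167.
Recurrence: B ← B·(1+r) − $805.00.
Month 1: interest $191.32; balance after payment $7,556.40.
Month 2: interest $176.95; balance after payment $6,928.34.
Closed form: n = −ln(1 − rB₀/P)/ln(1+r) = −ln(0.76234)/ln(1.02342) ≈ 11.724, so the balance reaches zero during payment 12.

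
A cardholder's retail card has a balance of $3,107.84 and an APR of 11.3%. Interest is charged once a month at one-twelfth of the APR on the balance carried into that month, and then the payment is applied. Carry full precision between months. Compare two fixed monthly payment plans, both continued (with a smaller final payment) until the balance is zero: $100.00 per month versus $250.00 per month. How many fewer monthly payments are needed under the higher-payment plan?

Monthly rate r = 11.3%/12 = 0.941667% = 0.00941667.
At $100.00/mo: n = ⌈−ln(1 − rB₀/P)/ln(1+r)⌉ = 37 payments (last $94.16); total interest = total paid − $3,107.84 = $586.32.
At $250.00/mo: 14 payments (last $71.09); total interest $213.25.
Payments saved = 37 − 14 = 23.

23 fewer payments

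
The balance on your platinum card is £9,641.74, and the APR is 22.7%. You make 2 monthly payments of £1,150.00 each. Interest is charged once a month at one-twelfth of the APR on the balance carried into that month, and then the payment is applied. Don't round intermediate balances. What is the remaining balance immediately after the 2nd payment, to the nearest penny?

£7,688.22

Monthly rate r = 22.7%/12 = 1.89167% = 0.0189167.
Each month: B ← B·(1+r) − £1,150.00.
Month 1: interest £182.39; balance after payment £8,674.13.
Month 2: interest £164.09; balance after payment £7,688.22.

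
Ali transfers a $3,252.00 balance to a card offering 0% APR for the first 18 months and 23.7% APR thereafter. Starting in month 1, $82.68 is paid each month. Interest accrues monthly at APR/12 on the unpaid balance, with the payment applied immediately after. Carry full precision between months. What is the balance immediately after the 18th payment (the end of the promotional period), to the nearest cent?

Promo months 1–18 at r₀ = 0%/12 = 0; months 19+ at r₁ = 23.7%/12 = 0.01975.
After month 18 (no interest yet): B = $3,252.00 − 18·$82.68 = $1,763.76.

$1,763.76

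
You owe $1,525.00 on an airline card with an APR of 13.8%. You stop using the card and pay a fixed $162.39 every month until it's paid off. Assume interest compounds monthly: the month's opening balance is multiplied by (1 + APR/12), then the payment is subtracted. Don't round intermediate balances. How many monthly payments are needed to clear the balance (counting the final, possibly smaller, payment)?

Monthly rate r = 13.8%/12 = 1.15% = 0.0115.
Recurrence: B ← B·(1+r) − $162.39.
Month 1: interest $17.54; balance after payment $1,380.15.
Month 2: interest $15.87; balance after payment $1,233.63.
Closed form: n = −ln(1 − rB₀/P)/ln(1+r) = −ln(0.892)/ln(1.0115) ≈ 9.995, so the balance reaches zero during payment 10.

10 payments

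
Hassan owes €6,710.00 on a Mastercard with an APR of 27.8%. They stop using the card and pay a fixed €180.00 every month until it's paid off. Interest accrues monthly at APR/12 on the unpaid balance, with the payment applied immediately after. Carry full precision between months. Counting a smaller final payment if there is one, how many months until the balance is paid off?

Monthly rate r = 27.8%/12 = 2.31667% = 0.0231667.
Recurrence: B ← B·(1+r) − €180.00.
Month 1: interest €155.45; balance after payment €6,685.45.
Month 2: interest €154.88; balance after payment €6,660.33.
Closed form: n = −ln(1 − rB₀/P)/ln(1+r) = −ln(0.1364)/ln(1.02317) ≈ 86.986, so the balance reaches zero during payment 87.

87 months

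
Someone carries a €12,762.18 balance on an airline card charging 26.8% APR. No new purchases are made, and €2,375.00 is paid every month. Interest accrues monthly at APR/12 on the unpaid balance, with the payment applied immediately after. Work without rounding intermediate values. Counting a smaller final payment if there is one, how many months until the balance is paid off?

Monthly rate r = 26.8%/12 = 2.23333% = 0.0223333.
Recurrence: B ← B·(1+r) − €2,375.00.
Month 1: interest €285.02; balance after payment €10,672.20.
Month 2: interest €238.35; balance after payment €8,535.55.
Month 3: interest €190.63; balance after payment €6,351.18.
Month 4: interest €141.84; balance after payment €4,118.02.
Month 5: interest €91.97; balance after payment €1,834.99.
Month 6: interest €40.98; balance after payment €0.00.

6 months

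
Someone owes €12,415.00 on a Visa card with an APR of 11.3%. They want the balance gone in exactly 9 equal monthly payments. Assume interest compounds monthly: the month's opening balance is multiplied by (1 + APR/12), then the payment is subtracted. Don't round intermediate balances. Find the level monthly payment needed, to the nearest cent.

€1,445.20

Monthly rate r = 11.3%/12 = 0.941667% = 0.00941667.
Level-payment amortization: P = B₀·r / (1 − (1+r)^(−n)) = 12415.00·0.00941667 / (1 − 1.00942^(−9)).
Denominator 1 − (1+r)^(−9) = 0.0808936652.
P = 116.908 / 0.0808936652 ≈ 1445.20.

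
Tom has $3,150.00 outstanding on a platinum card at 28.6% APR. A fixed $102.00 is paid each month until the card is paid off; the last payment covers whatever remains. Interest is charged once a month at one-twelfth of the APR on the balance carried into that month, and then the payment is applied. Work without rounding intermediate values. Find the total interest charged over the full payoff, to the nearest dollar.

Monthly rate r = 28.6%/12 = 2.38333% = 0.0238333.
Payoff takes n = ⌈−ln(1 − rB₀/P)/ln(1+r)⌉ = ⌈56.548⌉ = 57 payments; the last is $56.19.
Total paid = 56·$102.00 + $56.19 = $5,768.19.
Total interest = total paid − principal = $5,768.19 − $3,150.00 = $2,618.19.

$2,618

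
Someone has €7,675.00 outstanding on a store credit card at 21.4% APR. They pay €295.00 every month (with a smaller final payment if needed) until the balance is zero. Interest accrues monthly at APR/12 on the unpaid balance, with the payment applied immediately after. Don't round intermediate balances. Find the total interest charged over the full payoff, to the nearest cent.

€2,732.24

Monthly rate r = 21.4%/12 = 1.78333% = 0.0178333.
Payoff takes n = ⌈−ln(1 − rB₀/P)/ln(1+r)⌉ = ⌈35.277⌉ = 36 payments; the last is €82.24.
Total paid = 35·€295.00 + €82.24 = €10,407.24.
Total interest = total paid − principal = €10,407.24 − €7,675.00 = €2,732.24.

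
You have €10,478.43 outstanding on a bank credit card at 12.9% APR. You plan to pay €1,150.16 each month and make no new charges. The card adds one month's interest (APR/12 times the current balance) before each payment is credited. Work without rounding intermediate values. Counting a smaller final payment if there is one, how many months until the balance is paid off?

Monthly rate r = 12.9%/12 = 1.075% = 0.01075.
Recurrence: B ← B·(1+r) − €1,150.16.
Month 1: interest €112.64; balance after payment €9,440.91.
Month 2: interest €101.49; balance after payment €8,392.24.
Closed form: n = −ln(1 − rB₀/P)/ln(1+r) = −ln(0.90206)/ln(1.01075) ≈ 9.639, so the balance reaches zero during payment 10.

10 months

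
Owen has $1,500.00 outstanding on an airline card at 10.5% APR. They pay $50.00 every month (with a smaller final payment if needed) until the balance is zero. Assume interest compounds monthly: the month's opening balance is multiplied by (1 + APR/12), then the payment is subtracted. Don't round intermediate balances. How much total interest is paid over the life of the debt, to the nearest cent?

Monthly rate r = 10.5%/12 = 0.875% = 0.00875.
Payoff takes n = ⌈−ln(1 − rB₀/P)/ln(1+r)⌉ = ⌈34.951⌉ = 35 payments; the last is $47.55.
Total paid = 34·$50.00 + $47.55 = $1,747.55.
Total interest = total paid − principal = $1,747.55 − $1,500.00 = $247.55.

$247.55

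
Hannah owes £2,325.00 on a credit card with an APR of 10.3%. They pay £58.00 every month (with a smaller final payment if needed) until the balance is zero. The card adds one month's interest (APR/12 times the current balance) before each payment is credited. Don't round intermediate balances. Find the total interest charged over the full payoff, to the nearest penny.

£536.86

Monthly rate r = 10.3%/12 = 0.858333% = 0.00858333.
Payoff takes n = ⌈−ln(1 − rB₀/P)/ln(1+r)⌉ = ⌈49.341⌉ = 50 payments; the last is £19.86.
Total paid = 49·£58.00 + £19.86 = £2,861.86.
Total interest = total paid − principal = £2,861.86 − £2,325.00 = £536.86.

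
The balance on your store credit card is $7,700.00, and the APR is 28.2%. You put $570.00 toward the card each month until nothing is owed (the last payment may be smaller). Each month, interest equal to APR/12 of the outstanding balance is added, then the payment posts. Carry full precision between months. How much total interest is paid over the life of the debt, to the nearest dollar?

$1,674

Monthly rate r = 28.2%/12 = 2.35% = 0.0235.
Payoff takes n = ⌈−ln(1 − rB₀/P)/ln(1+r)⌉ = ⌈16.443⌉ = 17 payments; the last is $253.86.
Total paid = 16·$570.00 + $253.86 = $9,373.86.
Total interest = total paid − principal = $9,373.86 − $7,700.00 = $1,673.86.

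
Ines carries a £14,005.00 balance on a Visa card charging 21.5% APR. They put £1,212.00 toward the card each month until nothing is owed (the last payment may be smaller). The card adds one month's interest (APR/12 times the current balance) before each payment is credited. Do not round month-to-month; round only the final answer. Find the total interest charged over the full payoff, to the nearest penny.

Monthly rate r = 21.5%/12 = 1.79167% = 0.0179167.
Payoff takes n = ⌈−ln(1 − rB₀/P)/ln(1+r)⌉ = ⌈13.063⌉ = 14 payments; the last is £76.93.
Total paid = 13·£1,212.00 + £76.93 = £15,832.93.
Total interest = total paid − principal = £15,832.93 − £14,005.00 = £1,827.93.

£1,827.93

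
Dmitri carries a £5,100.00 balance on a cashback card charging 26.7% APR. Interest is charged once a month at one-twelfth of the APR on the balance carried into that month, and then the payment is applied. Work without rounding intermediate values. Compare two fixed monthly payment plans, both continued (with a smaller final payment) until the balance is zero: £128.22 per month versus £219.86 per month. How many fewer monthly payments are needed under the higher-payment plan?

66 fewer payments

Monthly rate r = 26.7%/12 = 2.225% = 0.02225.
At £128.22/mo: n = ⌈−ln(1 − rB₀/P)/ln(1+r)⌉ = 99 payments (last £36.69); total interest = total paid − £5,100.00 = £7,502.25.
At £219.86/mo: 33 payments (last £217.15); total interest £2,152.67.
Payments saved = 99 − 33 = 66.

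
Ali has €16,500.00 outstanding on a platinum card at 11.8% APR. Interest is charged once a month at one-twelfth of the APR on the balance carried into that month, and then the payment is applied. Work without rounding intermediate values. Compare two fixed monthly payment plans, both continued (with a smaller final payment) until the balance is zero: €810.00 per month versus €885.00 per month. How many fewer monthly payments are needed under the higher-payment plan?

Monthly rate r = 11.8%/12 = 0.983333% = 0.00983333.
At €810.00/mo: n = ⌈−ln(1 − rB₀/P)/ln(1+r)⌉ = 23 payments (last €683.67); total interest = total paid − €16,500.00 = €2,003.67.
At €885.00/mo: 21 payments (last €617.57); total interest €1,817.57.
Payments saved = 23 − 21 = 2.

2 fewer payments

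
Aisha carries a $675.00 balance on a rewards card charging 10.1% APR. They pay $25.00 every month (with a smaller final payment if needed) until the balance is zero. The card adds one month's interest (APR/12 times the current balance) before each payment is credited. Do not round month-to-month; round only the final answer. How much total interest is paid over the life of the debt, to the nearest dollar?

Monthly rate r = 10.1%/12 = 0.841667% = 0.00841667.
Payoff takes n = ⌈−ln(1 − rB₀/P)/ln(1+r)⌉ = ⌈30.758⌉ = 31 payments; the last is $18.98.
Total paid = 30·$25.00 + $18.98 = $768.98.
Total interest = total paid − principal = $768.98 − $675.00 = $93.98.

$94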